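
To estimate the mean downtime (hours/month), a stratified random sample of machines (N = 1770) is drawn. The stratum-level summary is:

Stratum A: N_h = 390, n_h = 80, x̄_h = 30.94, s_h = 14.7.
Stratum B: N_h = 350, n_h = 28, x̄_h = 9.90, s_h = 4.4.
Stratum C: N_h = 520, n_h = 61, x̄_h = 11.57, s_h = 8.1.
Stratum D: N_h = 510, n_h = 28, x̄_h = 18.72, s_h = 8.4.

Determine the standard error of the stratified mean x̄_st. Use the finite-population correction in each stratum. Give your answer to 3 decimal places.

V̂(x̄_st) = Σ W_h² (1 − n_h/N_h) s_h²/n_h, with W_h = N_h/N and N = 1770:
  stratum A: (390/1770)²·(1 − 80/390)·14.7²/80 = 0.104238
  stratum B: (350/1770)²·(1 − 28/350)·4.4²/28 = 0.0248728
  stratum C: (520/1770)²·(1 − 61/520)·8.1²/61 = 0.0819426
  stratum D: (510/1770)²·(1 − 28/510)·8.4²/28 = 0.197729
V̂(x̄_st) = 0.408782
SE(x̄_st) = √0.408782 = 0.639361

SE(x̄_st) ≈ 0.639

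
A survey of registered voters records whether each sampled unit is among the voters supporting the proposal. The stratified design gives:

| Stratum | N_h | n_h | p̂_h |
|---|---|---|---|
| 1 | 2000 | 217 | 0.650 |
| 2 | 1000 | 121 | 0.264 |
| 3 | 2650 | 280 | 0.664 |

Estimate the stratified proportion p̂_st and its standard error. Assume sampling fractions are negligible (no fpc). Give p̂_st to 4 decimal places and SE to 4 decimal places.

p̂_st ≈ 0.5882, SE ≈ 0.0189

N = 5650; stratum weights W_h = N_h/N.
p̂_st = Σ W_h p̂_h = (2000·0.650 + 1000·0.264 + 2650·0.664)/5650 = 0.58825
V̂(p̂_st) = Σ W_h² p̂_h(1−p̂_h)/(n_h−1):
  stratum 1: (2000/5650)²·0.650·0.350/216 = 0.000131975
  stratum 2: (1000/5650)²·0.264·0.736/120 = 5.07228e-05
  stratum 3: (2650/5650)²·0.664·0.336/279 = 0.000175913
V̂(p̂_st) = 0.000358611; SE = √V̂ = 0.018937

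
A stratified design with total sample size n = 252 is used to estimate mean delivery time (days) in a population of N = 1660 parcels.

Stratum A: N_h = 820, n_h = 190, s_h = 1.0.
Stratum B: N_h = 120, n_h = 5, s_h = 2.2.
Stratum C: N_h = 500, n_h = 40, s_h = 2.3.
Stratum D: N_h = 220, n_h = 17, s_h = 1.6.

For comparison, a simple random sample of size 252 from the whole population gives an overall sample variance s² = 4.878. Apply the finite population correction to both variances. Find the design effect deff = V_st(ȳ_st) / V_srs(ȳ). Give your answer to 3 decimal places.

deff ≈ 1.176

V̂(ȳ_st) = Σ W_h² (1 − n_h/N_h) s_h²/n_h, with W_h = N_h/N and N = 1660:
  stratum A: (820/1660)²·(1 − 190/820)·1.0²/190 = 0.000986699
  stratum B: (120/1660)²·(1 − 5/120)·2.2²/5 = 0.00484773
  stratum C: (500/1660)²·(1 − 40/500)·2.3²/40 = 0.0110384
  stratum D: (220/1660)²·(1 − 17/220)·1.6²/17 = 0.00244058
V_st = 0.0193134
V_srs = (1 − 252/1660)·4.878/252 = 0.0164186
deff = V_st / V_srs = 0.0193134/0.0164186 = 1.1763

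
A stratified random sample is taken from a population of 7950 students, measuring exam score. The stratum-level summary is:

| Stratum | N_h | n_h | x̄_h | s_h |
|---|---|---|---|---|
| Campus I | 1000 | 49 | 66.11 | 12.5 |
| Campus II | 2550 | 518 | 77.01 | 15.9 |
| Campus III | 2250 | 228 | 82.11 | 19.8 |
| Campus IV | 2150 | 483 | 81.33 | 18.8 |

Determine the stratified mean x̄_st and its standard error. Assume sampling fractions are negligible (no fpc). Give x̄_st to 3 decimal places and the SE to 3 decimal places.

x̄_st = Σ W_h x̄_h = (1000·66.11 + 2550·77.01 + 2250·82.11 + 2150·81.33)/7950 = 78.25063
V̂(x̄_st) = Σ W_h² s_h²/n_h, with W_h = N_h/N and N = 7950:
  stratum Campus I: (1000/7950)²·12.5²/49 = 0.0504533
  stratum Campus II: (2550/7950)²·15.9²/518 = 0.0502124
  stratum Campus III: (2250/7950)²·19.8²/228 = 0.137729
  stratum Campus IV: (2150/7950)²·18.8²/483 = 0.0535194
V̂(x̄_st) = 0.291914
SE(x̄_st) = √0.291914 = 0.540291

x̄_st ≈ 78.251, SE ≈ 0.540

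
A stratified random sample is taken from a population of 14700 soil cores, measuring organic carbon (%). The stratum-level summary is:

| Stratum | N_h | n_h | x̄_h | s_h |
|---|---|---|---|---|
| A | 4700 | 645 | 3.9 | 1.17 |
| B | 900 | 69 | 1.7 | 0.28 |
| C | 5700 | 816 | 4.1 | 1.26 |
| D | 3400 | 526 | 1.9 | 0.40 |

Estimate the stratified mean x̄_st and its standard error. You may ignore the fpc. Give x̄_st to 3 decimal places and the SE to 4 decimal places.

x̄_st ≈ 3.380, SE ≈ 0.0230

x̄_st = Σ W_h x̄_h = (4700·3.9 + 900·1.7 + 5700·4.1 + 3400·1.9)/14700 = 3.38027
V̂(x̄_st) = Σ W_h² s_h²/n_h, with W_h = N_h/N and N = 14700:
  stratum A: (4700/14700)²·1.17²/645 = 0.000216957
  stratum B: (900/14700)²·0.28²/69 = 4.25909e-06
  stratum C: (5700/14700)²·1.26²/816 = 0.000292527
  stratum D: (3400/14700)²·0.40²/526 = 1.62726e-05
V̂(x̄_st) = 0.000530015
SE(x̄_st) = √0.000530015 = 0.0230221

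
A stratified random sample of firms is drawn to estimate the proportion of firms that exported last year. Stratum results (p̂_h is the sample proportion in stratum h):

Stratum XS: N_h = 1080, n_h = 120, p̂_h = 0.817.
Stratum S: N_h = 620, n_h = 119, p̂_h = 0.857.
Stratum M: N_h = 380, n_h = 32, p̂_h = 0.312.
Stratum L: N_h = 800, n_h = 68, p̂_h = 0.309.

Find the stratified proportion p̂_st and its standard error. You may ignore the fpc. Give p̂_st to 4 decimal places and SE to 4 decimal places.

N = 2880; stratum weights W_h = N_h/N.
p̂_st = Σ W_h p̂_h = (1080·0.817 + 620·0.857 + 380·0.312 + 800·0.309)/2880 = 0.61787
V̂(p̂_st) = Σ W_h² p̂_h(1−p̂_h)/(n_h−1):
  stratum XS: (1080/2880)²·0.817·0.183/119 = 0.000176681
  stratum S: (620/2880)²·0.857·0.143/118 = 4.81319e-05
  stratum M: (380/2880)²·0.312·0.688/31 = 0.000120549
  stratum L: (800/2880)²·0.309·0.691/67 = 0.000245899
V̂(p̂_st) = 0.00059126; SE = √V̂ = 0.0243158

p̂_st ≈ 0.6179, SE ≈ 0.0243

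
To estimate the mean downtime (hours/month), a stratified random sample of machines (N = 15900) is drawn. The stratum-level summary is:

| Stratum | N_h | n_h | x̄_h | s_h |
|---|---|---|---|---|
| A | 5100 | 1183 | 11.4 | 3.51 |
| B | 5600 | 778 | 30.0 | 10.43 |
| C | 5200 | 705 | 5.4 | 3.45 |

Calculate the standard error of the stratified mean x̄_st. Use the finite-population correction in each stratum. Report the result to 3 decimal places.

V̂(x̄_st) = Σ W_h² (1 − n_h/N_h) s_h²/n_h, with W_h = N_h/N and N = 15900:
  stratum A: (5100/15900)²·(1 − 1183/5100)·3.51²/1183 = 0.000822923
  stratum B: (5600/15900)²·(1 − 778/5600)·10.43²/778 = 0.0149352
  stratum C: (5200/15900)²·(1 − 705/5200)·3.45²/705 = 0.00156095
V̂(x̄_st) = 0.017319
SE(x̄_st) = √0.017319 = 0.131602

SE(x̄_st) ≈ 0.132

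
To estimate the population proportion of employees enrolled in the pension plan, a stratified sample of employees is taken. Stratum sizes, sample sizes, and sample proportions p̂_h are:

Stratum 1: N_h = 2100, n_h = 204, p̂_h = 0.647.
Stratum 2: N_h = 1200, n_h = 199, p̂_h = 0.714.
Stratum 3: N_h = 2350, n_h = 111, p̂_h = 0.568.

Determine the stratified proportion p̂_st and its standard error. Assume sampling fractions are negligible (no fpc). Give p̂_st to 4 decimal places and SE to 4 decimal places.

N = 5650; stratum weights W_h = N_h/N.
p̂_st = Σ W_h p̂_h = (2100·0.647 + 1200·0.714 + 2350·0.568)/5650 = 0.62837
V̂(p̂_st) = Σ W_h² p̂_h(1−p̂_h)/(n_h−1):
  stratum 1: (2100/5650)²·0.647·0.353/203 = 0.000155426
  stratum 2: (1200/5650)²·0.714·0.286/198 = 4.65227e-05
  stratum 3: (2350/5650)²·0.568·0.432/110 = 0.000385903
V̂(p̂_st) = 0.000587852; SE = √V̂ = 0.0242457

p̂_st ≈ 0.6284, SE ≈ 0.0242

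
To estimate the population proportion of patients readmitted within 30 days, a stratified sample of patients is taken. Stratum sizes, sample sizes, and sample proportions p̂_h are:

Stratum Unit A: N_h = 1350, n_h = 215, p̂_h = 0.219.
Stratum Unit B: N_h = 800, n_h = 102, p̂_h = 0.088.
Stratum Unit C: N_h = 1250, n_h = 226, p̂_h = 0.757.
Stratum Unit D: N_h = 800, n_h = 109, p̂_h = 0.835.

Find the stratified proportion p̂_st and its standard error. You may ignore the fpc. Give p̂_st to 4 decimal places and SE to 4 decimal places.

p̂_st ≈ 0.4715, SE ≈ 0.0152

N = 4200; stratum weights W_h = N_h/N.
p̂_st = Σ W_h p̂_h = (1350·0.219 + 800·0.088 + 1250·0.757 + 800·0.835)/4200 = 0.47150
V̂(p̂_st) = Σ W_h² p̂_h(1−p̂_h)/(n_h−1):
  stratum Unit A: (1350/4200)²·0.219·0.781/214 = 8.25753e-05
  stratum Unit B: (800/4200)²·0.088·0.912/101 = 2.88295e-05
  stratum Unit C: (1250/4200)²·0.757·0.243/225 = 7.24171e-05
  stratum Unit D: (800/4200)²·0.835·0.165/108 = 4.62837e-05
V̂(p̂_st) = 0.000230106; SE = √V̂ = 0.0151692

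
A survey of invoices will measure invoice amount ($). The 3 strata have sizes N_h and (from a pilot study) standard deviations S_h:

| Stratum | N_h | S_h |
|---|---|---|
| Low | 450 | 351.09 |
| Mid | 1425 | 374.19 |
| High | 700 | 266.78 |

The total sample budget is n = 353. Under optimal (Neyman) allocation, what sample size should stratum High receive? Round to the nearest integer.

75

Neyman allocation: n_h = n · N_h S_h / Σ N_i S_i, with n = 353.
  stratum Low: N_h·S_h = 450·351.09 = 157990.50
  stratum Mid: N_h·S_h = 1425·374.19 = 533220.75
  stratum High: N_h·S_h = 700·266.78 = 186746.00
Σ N_h S_h = 877957.25
n for stratum High = 353·186746.00/877957.25 = 75.085 → 75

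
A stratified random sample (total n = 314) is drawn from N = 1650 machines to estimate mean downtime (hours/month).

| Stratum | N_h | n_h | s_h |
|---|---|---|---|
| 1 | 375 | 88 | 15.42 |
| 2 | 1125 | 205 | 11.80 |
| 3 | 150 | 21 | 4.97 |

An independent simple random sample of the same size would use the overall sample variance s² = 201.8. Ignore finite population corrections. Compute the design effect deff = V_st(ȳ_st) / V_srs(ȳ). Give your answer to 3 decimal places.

deff ≈ 0.724

V̂(ȳ_st) = Σ W_h² s_h²/n_h, with W_h = N_h/N and N = 1650:
  stratum 1: (375/1650)²·15.42²/88 = 0.139566
  stratum 2: (1125/1650)²·11.80²/205 = 0.315753
  stratum 3: (150/1650)²·4.97²/21 = 0.00972094
V_st = 0.46504
V_srs = s²/n = 201.8/314 = 0.642675
deff = V_st / V_srs = 0.46504/0.642675 = 0.7236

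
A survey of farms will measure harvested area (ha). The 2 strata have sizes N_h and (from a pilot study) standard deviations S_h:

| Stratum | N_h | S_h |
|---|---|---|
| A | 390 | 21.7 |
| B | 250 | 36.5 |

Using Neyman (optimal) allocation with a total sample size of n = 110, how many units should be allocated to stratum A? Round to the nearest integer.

53

Neyman allocation: n_h = n · N_h S_h / Σ N_i S_i, with n = 110.
  stratum A: N_h·S_h = 390·21.7 = 8463.00
  stratum B: N_h·S_h = 250·36.5 = 9125.00
Σ N_h S_h = 17588.00
n for stratum A = 110·8463.00/17588.00 = 52.930 → 53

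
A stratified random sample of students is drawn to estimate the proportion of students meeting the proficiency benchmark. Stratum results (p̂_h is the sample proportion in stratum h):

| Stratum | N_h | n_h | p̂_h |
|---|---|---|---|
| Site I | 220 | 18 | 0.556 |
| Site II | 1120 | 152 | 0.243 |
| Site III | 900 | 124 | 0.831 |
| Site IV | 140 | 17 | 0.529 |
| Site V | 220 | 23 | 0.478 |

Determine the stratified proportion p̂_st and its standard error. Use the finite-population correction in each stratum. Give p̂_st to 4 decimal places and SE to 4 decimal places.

p̂_st ≈ 0.5083, SE ≈ 0.0228

N = 2600; stratum weights W_h = N_h/N.
p̂_st = Σ W_h p̂_h = (220·0.556 + 1120·0.243 + 900·0.831 + 140·0.529 + 220·0.478)/2600 = 0.50831
V̂(p̂_st) = Σ W_h² (1 − n_h/N_h) p̂_h(1−p̂_h)/(n_h−1):
  stratum Site I: (220/2600)²·(1 − 18/220)·0.556·0.444/17 = 9.54632e-05
  stratum Site II: (1120/2600)²·(1 − 152/1120)·0.243·0.757/151 = 0.000195376
  stratum Site III: (900/2600)²·(1 − 124/900)·0.831·0.169/123 = 0.000117961
  stratum Site IV: (140/2600)²·(1 − 17/140)·0.529·0.471/16 = 3.96683e-05
  stratum Site V: (220/2600)²·(1 − 23/220)·0.478·0.522/22 = 7.2714e-05
V̂(p̂_st) = 0.000521183; SE = √V̂ = 0.0228294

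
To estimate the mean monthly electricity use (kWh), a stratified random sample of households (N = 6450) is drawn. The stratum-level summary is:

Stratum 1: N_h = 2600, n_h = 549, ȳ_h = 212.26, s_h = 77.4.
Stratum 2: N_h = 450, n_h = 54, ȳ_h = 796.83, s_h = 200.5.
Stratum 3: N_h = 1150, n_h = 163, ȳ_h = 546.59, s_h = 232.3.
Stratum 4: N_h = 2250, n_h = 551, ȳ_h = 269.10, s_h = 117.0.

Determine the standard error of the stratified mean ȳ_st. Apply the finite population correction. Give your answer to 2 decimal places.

SE(ȳ_st) ≈ 3.99

V̂(ȳ_st) = Σ W_h² (1 − n_h/N_h) s_h²/n_h, with W_h = N_h/N and N = 6450:
  stratum 1: (2600/6450)²·(1 − 549/2600)·77.4²/549 = 1.39871
  stratum 2: (450/6450)²·(1 − 54/450)·200.5²/54 = 3.18877
  stratum 3: (1150/6450)²·(1 − 163/1150)·232.3²/163 = 9.03247
  stratum 4: (2250/6450)²·(1 − 551/2250)·117.0²/551 = 2.28285
V̂(ȳ_st) = 15.9028
SE(ȳ_st) = √15.9028 = 3.98783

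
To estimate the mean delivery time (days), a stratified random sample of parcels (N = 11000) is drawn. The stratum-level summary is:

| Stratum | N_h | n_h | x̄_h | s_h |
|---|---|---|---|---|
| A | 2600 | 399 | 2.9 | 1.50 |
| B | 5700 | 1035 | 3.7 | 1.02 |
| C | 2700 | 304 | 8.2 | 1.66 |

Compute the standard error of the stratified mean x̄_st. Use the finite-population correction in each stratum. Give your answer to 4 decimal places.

SE(x̄_st) ≈ 0.0312

V̂(x̄_st) = Σ W_h² (1 − n_h/N_h) s_h²/n_h, with W_h = N_h/N and N = 11000:
  stratum A: (2600/11000)²·(1 − 399/2600)·1.50²/399 = 0.000266697
  stratum B: (5700/11000)²·(1 − 1035/5700)·1.02²/1035 = 0.000220903
  stratum C: (2700/11000)²·(1 − 304/2700)·1.66²/304 = 0.000484627
V̂(x̄_st) = 0.000972227
SE(x̄_st) = √0.000972227 = 0.0311805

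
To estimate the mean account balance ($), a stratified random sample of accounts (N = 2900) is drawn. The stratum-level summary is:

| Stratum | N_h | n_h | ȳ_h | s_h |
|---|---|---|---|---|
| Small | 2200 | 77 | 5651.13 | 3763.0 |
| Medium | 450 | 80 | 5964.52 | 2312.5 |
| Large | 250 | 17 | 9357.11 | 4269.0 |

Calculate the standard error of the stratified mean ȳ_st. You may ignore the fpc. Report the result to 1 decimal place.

V̂(ȳ_st) = Σ W_h² s_h²/n_h, with W_h = N_h/N and N = 2900:
  stratum Small: (2200/2900)²·3763.0²/77 = 105834
  stratum Medium: (450/2900)²·2312.5²/80 = 1609.54
  stratum Large: (250/2900)²·4269.0²/17 = 7966.86
V̂(ȳ_st) = 115411
SE(ȳ_st) = √115411 = 339.722

SE(ȳ_st) ≈ 339.7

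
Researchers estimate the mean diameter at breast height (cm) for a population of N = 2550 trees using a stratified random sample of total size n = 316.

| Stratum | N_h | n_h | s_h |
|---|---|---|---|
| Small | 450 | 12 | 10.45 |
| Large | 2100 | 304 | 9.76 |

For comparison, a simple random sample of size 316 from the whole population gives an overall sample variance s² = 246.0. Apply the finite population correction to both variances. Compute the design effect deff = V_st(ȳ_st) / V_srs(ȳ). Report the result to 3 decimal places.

V̂(ȳ_st) = Σ W_h² (1 − n_h/N_h) s_h²/n_h, with W_h = N_h/N and N = 2550:
  stratum Small: (450/2550)²·(1 − 12/450)·10.45²/12 = 0.27584
  stratum Large: (2100/2550)²·(1 − 304/2100)·9.76²/304 = 0.181749
V_st = 0.457589
V_srs = (1 − 316/2550)·246.0/316 = 0.68201
deff = V_st / V_srs = 0.457589/0.68201 = 0.6709

deff ≈ 0.671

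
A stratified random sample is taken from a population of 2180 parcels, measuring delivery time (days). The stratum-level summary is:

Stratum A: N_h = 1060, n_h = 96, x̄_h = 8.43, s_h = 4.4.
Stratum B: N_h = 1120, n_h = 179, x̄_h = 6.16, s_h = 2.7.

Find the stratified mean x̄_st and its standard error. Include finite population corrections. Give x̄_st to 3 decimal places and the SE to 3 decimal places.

x̄_st ≈ 7.264, SE ≈ 0.229

x̄_st = Σ W_h x̄_h = (1060·8.43 + 1120·6.16)/2180 = 7.26376
V̂(x̄_st) = Σ W_h² (1 − n_h/N_h) s_h²/n_h, with W_h = N_h/N and N = 2180:
  stratum A: (1060/2180)²·(1 − 96/1060)·4.4²/96 = 0.0433615
  stratum B: (1120/2180)²·(1 − 179/1120)·2.7²/179 = 0.00903169
V̂(x̄_st) = 0.0523932
SE(x̄_st) = √0.0523932 = 0.228896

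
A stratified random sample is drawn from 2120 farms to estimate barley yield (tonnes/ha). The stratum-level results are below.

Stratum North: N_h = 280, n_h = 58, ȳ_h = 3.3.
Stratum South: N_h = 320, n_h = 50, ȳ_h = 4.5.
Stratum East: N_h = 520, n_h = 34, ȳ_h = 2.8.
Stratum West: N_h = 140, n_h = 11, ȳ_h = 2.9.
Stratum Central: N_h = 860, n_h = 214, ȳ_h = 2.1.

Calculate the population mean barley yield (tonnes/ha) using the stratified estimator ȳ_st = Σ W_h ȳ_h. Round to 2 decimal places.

N = Σ N_h = 2120. Stratum weights W_h = N_h/N.
ȳ_st = (280·3.3 + 320·4.5 + 520·2.8 + 140·2.9 + 860·2.1) / 2120 = 2.8453

ȳ_st ≈ 2.85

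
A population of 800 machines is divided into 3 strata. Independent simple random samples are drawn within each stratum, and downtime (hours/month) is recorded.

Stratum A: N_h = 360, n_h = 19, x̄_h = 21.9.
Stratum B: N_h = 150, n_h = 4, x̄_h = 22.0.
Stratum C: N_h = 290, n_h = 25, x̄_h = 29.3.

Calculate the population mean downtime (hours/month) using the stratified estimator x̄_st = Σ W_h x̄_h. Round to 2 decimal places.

N = Σ N_h = 800. Stratum weights W_h = N_h/N.
x̄_st = (360·21.9 + 150·22.0 + 290·29.3) / 800 = 24.6013

x̄_st ≈ 24.60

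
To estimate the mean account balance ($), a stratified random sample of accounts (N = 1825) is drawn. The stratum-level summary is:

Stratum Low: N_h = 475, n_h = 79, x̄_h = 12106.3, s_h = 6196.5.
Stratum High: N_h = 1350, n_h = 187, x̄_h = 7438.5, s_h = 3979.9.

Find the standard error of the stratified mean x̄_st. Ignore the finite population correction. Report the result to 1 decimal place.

SE(x̄_st) ≈ 281.6

V̂(x̄_st) = Σ W_h² s_h²/n_h, with W_h = N_h/N and N = 1825:
  stratum Low: (475/1825)²·6196.5²/79 = 32925.1
  stratum High: (1350/1825)²·3979.9²/187 = 46349.4
V̂(x̄_st) = 79274.6
SE(x̄_st) = √79274.6 = 281.557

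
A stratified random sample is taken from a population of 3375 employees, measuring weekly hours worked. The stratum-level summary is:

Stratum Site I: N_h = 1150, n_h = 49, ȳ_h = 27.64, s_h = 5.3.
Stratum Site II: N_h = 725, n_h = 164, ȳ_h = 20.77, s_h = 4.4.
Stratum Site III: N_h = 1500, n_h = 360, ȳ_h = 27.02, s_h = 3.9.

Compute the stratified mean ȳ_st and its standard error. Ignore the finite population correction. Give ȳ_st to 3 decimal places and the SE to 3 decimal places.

ȳ_st ≈ 25.889, SE ≈ 0.283

ȳ_st = Σ W_h ȳ_h = (1150·27.64 + 725·20.77 + 1500·27.02)/3375 = 25.88867
V̂(ȳ_st) = Σ W_h² s_h²/n_h, with W_h = N_h/N and N = 3375:
  stratum Site I: (1150/3375)²·5.3²/49 = 0.0665585
  stratum Site II: (725/3375)²·4.4²/164 = 0.00544741
  stratum Site III: (1500/3375)²·3.9²/360 = 0.00834568
V̂(ȳ_st) = 0.0803516
SE(ȳ_st) = √0.0803516 = 0.283464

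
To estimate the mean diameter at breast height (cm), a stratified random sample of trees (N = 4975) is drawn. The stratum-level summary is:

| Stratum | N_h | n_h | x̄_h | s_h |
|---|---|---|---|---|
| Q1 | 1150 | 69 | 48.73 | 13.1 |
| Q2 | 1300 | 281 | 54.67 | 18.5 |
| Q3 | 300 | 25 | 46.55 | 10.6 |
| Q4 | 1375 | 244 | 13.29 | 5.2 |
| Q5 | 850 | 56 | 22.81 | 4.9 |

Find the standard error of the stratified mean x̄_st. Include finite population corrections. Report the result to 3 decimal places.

SE(x̄_st) ≈ 0.473

V̂(x̄_st) = Σ W_h² (1 − n_h/N_h) s_h²/n_h, with W_h = N_h/N and N = 4975:
  stratum Q1: (1150/4975)²·(1 − 69/1150)·13.1²/69 = 0.12492
  stratum Q2: (1300/4975)²·(1 − 281/1300)·18.5²/281 = 0.0651881
  stratum Q3: (300/4975)²·(1 − 25/300)·10.6²/25 = 0.014981
  stratum Q4: (1375/4975)²·(1 − 244/1375)·5.2²/244 = 0.00696299
  stratum Q5: (850/4975)²·(1 − 56/850)·4.9²/56 = 0.0116912
V̂(x̄_st) = 0.223743
SE(x̄_st) = √0.223743 = 0.473015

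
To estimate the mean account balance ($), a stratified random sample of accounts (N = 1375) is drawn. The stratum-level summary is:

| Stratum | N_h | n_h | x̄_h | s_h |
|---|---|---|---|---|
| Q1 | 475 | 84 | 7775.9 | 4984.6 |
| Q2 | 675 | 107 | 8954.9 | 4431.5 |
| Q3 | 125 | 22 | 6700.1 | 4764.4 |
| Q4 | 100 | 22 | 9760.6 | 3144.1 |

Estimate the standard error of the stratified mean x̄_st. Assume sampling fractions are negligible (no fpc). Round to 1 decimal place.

SE(x̄_st) ≈ 300.7

V̂(x̄_st) = Σ W_h² s_h²/n_h, with W_h = N_h/N and N = 1375:
  stratum Q1: (475/1375)²·4984.6²/84 = 35299.1
  stratum Q2: (675/1375)²·4431.5²/107 = 44230.3
  stratum Q3: (125/1375)²·4764.4²/22 = 8527.24
  stratum Q4: (100/1375)²·3144.1²/22 = 2376.65
V̂(x̄_st) = 90433.2
SE(x̄_st) = √90433.2 = 300.721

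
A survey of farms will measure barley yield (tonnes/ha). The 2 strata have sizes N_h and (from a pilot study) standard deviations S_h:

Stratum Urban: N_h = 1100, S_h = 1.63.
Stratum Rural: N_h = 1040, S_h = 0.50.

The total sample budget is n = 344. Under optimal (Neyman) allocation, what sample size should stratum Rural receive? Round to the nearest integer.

77

Neyman allocation: n_h = n · N_h S_h / Σ N_i S_i, with n = 344.
  stratum Urban: N_h·S_h = 1100·1.63 = 1793.00
  stratum Rural: N_h·S_h = 1040·0.50 = 520.00
Σ N_h S_h = 2313.00
n for stratum Rural = 344·520.00/2313.00 = 77.337 → 77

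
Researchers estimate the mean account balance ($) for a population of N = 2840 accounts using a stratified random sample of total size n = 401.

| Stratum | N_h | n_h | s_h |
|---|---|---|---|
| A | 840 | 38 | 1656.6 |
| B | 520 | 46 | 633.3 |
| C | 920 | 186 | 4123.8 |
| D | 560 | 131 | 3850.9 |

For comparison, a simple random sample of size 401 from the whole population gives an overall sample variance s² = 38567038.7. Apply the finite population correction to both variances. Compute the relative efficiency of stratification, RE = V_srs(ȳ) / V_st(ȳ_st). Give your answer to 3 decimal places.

RE ≈ 4.767

V̂(ȳ_st) = Σ W_h² (1 − n_h/N_h) s_h²/n_h, with W_h = N_h/N and N = 2840:
  stratum A: (840/2840)²·(1 − 38/840)·1656.6²/38 = 6032.1
  stratum B: (520/2840)²·(1 − 46/520)·633.3²/46 = 266.444
  stratum C: (920/2840)²·(1 − 186/920)·4123.8²/186 = 7654.72
  stratum D: (560/2840)²·(1 − 131/560)·3850.9²/131 = 3371.8
V_st = 17325.1
V_srs = (1 − 401/2840)·38567038.7/401 = 82597.2
Relative efficiency = V_srs / V_st = 82597.2/17325.1 = 4.7675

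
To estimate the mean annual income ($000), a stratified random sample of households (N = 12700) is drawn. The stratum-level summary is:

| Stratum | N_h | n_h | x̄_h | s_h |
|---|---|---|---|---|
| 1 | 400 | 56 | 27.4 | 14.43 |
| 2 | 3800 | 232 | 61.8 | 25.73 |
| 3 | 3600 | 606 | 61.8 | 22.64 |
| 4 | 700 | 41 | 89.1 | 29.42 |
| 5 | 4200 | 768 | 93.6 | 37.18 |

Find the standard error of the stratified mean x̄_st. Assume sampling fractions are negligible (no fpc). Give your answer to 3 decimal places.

SE(x̄_st) ≈ 0.767

V̂(x̄_st) = Σ W_h² s_h²/n_h, with W_h = N_h/N and N = 12700:
  stratum 1: (400/12700)²·14.43²/56 = 0.00368856
  stratum 2: (3800/12700)²·25.73²/232 = 0.255477
  stratum 3: (3600/12700)²·22.64²/606 = 0.0679638
  stratum 4: (700/12700)²·29.42²/41 = 0.0641343
  stratum 5: (4200/12700)²·37.18²/768 = 0.196856
V̂(x̄_st) = 0.588119
SE(x̄_st) = √0.588119 = 0.766889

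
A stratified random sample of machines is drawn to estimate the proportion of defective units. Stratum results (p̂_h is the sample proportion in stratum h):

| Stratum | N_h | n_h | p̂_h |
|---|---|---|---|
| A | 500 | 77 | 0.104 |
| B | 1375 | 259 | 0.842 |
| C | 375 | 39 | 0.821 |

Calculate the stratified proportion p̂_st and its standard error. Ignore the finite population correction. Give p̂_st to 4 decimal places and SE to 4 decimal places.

N = 2250; stratum weights W_h = N_h/N.
p̂_st = Σ W_h p̂_h = (500·0.104 + 1375·0.842 + 375·0.821)/2250 = 0.67450
V̂(p̂_st) = Σ W_h² p̂_h(1−p̂_h)/(n_h−1):
  stratum A: (500/2250)²·0.104·0.896/76 = 6.05484e-05
  stratum B: (1375/2250)²·0.842·0.158/258 = 0.000192571
  stratum C: (375/2250)²·0.821·0.179/38 = 0.000107426
V̂(p̂_st) = 0.000360545; SE = √V̂ = 0.018988

p̂_st ≈ 0.6745, SE ≈ 0.0190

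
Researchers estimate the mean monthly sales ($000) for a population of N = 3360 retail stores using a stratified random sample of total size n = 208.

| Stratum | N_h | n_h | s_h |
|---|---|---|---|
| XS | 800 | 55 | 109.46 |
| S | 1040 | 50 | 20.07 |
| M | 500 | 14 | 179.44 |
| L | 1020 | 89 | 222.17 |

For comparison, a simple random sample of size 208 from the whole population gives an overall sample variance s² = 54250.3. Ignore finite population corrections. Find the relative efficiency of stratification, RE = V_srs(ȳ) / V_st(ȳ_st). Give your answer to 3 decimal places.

RE ≈ 2.265

V̂(ȳ_st) = Σ W_h² s_h²/n_h, with W_h = N_h/N and N = 3360:
  stratum XS: (800/3360)²·109.46²/55 = 12.3495
  stratum S: (1040/3360)²·20.07²/50 = 0.771814
  stratum M: (500/3360)²·179.44²/14 = 50.9298
  stratum L: (1020/3360)²·222.17²/89 = 51.1096
V_st = 115.161
V_srs = s²/n = 54250.3/208 = 260.819
Relative efficiency = V_srs / V_st = 260.819/115.161 = 2.2648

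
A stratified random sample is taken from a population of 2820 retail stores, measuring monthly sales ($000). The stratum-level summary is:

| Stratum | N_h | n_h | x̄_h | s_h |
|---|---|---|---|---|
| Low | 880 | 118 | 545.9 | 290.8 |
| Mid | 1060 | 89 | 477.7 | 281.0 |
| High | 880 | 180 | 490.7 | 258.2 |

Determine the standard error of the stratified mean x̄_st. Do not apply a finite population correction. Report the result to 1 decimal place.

SE(x̄_st) ≈ 15.2

V̂(x̄_st) = Σ W_h² s_h²/n_h, with W_h = N_h/N and N = 2820:
  stratum Low: (880/2820)²·290.8²/118 = 69.7869
  stratum Mid: (1060/2820)²·281.0²/89 = 125.353
  stratum High: (880/2820)²·258.2²/180 = 36.0668
V̂(x̄_st) = 231.207
SE(x̄_st) = √231.207 = 15.2055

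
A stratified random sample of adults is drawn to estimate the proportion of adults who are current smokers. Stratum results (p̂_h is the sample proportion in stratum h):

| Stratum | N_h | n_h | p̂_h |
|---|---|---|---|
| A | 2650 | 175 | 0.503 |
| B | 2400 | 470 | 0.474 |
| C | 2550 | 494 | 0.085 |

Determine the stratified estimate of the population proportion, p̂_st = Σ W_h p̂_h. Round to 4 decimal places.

p̂_st ≈ 0.3536

N = 7600; stratum weights W_h = N_h/N.
p̂_st = Σ W_h p̂_h = (2650·0.503 + 2400·0.474 + 2550·0.085)/7600 = 0.35359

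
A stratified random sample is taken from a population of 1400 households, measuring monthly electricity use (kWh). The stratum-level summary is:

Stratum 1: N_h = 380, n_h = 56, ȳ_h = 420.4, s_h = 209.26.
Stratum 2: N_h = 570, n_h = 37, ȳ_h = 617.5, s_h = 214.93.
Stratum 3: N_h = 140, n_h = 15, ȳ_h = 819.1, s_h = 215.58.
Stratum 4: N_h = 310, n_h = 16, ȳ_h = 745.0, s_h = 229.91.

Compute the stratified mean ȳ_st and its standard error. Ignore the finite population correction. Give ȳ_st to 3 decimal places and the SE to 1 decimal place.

ȳ_st ≈ 612.394, SE ≈ 21.4

ȳ_st = Σ W_h ȳ_h = (380·420.4 + 570·617.5 + 140·819.1 + 310·745.0)/1400 = 612.39357
V̂(ȳ_st) = Σ W_h² s_h²/n_h, with W_h = N_h/N and N = 1400:
  stratum 1: (380/1400)²·209.26²/56 = 57.6097
  stratum 2: (570/1400)²·214.93²/37 = 206.96
  stratum 3: (140/1400)²·215.58²/15 = 30.9832
  stratum 4: (310/1400)²·229.91²/16 = 161.981
V̂(ȳ_st) = 457.533
SE(ȳ_st) = √457.533 = 21.39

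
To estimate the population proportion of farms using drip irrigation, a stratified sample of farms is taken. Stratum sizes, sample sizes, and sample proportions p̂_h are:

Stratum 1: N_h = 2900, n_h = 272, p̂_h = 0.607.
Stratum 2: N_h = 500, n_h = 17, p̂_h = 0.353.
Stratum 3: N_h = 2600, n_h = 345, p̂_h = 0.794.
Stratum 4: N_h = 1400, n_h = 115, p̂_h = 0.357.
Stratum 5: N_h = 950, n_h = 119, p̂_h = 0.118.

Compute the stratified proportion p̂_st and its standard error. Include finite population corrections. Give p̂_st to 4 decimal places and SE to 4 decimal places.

N = 8350; stratum weights W_h = N_h/N.
p̂_st = Σ W_h p̂_h = (2900·0.607 + 500·0.353 + 2600·0.794 + 1400·0.357 + 950·0.118)/8350 = 0.55247
V̂(p̂_st) = Σ W_h² (1 − n_h/N_h) p̂_h(1−p̂_h)/(n_h−1):
  stratum 1: (2900/8350)²·(1 − 272/2900)·0.607·0.393/271 = 9.62193e-05
  stratum 2: (500/8350)²·(1 − 17/500)·0.353·0.647/16 = 4.94428e-05
  stratum 3: (2600/8350)²·(1 − 345/2600)·0.794·0.206/344 = 3.99831e-05
  stratum 4: (1400/8350)²·(1 − 115/1400)·0.357·0.643/114 = 5.19556e-05
  stratum 5: (950/8350)²·(1 − 119/950)·0.118·0.882/118 = 9.98666e-06
V̂(p̂_st) = 0.000247588; SE = √V̂ = 0.0157349

p̂_st ≈ 0.5525, SE ≈ 0.0157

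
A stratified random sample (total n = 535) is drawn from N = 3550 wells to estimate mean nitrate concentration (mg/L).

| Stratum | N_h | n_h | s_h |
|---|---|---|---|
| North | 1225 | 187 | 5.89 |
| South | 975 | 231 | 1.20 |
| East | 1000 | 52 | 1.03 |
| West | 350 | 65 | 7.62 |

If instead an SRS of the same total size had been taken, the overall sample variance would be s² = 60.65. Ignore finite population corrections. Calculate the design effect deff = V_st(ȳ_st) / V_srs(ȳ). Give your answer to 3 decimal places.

V̂(ȳ_st) = Σ W_h² s_h²/n_h, with W_h = N_h/N and N = 3550:
  stratum North: (1225/3550)²·5.89²/187 = 0.0220904
  stratum South: (975/3550)²·1.20²/231 = 0.000470222
  stratum East: (1000/3550)²·1.03²/52 = 0.00161888
  stratum West: (350/3550)²·7.62²/65 = 0.00868312
V_st = 0.0328627
V_srs = s²/n = 60.65/535 = 0.113364
deff = V_st / V_srs = 0.0328627/0.113364 = 0.2899

deff ≈ 0.290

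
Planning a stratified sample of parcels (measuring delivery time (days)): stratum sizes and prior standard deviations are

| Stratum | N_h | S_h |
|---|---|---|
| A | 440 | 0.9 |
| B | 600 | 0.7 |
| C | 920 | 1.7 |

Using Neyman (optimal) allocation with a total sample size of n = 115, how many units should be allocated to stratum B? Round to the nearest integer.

Neyman allocation: n_h = n · N_h S_h / Σ N_i S_i, with n = 115.
  stratum A: N_h·S_h = 440·0.9 = 396.00
  stratum B: N_h·S_h = 600·0.7 = 420.00
  stratum C: N_h·S_h = 920·1.7 = 1564.00
Σ N_h S_h = 2380.00
n for stratum B = 115·420.00/2380.00 = 20.294 → 20

20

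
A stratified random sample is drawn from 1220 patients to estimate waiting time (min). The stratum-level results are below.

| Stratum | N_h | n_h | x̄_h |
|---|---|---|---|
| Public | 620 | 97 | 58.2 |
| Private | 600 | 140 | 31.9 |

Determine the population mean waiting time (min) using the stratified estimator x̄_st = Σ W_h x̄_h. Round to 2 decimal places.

N = Σ N_h = 1220. Stratum weights W_h = N_h/N.
x̄_st = (620·58.2 + 600·31.9) / 1220 = 45.2656

x̄_st ≈ 45.27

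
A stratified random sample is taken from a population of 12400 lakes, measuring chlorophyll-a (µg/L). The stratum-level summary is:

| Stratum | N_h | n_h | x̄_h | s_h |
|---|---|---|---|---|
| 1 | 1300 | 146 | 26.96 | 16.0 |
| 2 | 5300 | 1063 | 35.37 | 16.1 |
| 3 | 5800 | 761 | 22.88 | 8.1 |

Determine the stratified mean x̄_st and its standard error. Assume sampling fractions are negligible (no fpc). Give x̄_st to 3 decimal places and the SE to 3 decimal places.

x̄_st ≈ 28.646, SE ≈ 0.288

x̄_st = Σ W_h x̄_h = (1300·26.96 + 5300·35.37 + 5800·22.88)/12400 = 28.64621
V̂(x̄_st) = Σ W_h² s_h²/n_h, with W_h = N_h/N and N = 12400:
  stratum 1: (1300/12400)²·16.0²/146 = 0.0192722
  stratum 2: (5300/12400)²·16.1²/1063 = 0.0445479
  stratum 3: (5800/12400)²·8.1²/761 = 0.0188624
V̂(x̄_st) = 0.0826825
SE(x̄_st) = √0.0826825 = 0.287546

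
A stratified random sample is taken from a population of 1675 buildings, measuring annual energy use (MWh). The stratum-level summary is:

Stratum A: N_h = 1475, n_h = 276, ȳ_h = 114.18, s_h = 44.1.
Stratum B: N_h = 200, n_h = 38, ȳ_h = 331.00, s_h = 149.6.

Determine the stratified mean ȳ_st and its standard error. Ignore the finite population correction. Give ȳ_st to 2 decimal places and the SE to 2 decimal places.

ȳ_st = Σ W_h ȳ_h = (1475·114.18 + 200·331.00)/1675 = 140.06896
V̂(ȳ_st) = Σ W_h² s_h²/n_h, with W_h = N_h/N and N = 1675:
  stratum A: (1475/1675)²·44.1²/276 = 5.46415
  stratum B: (200/1675)²·149.6²/38 = 8.39673
V̂(ȳ_st) = 13.8609
SE(ȳ_st) = √13.8609 = 3.72302

ȳ_st ≈ 140.07, SE ≈ 3.72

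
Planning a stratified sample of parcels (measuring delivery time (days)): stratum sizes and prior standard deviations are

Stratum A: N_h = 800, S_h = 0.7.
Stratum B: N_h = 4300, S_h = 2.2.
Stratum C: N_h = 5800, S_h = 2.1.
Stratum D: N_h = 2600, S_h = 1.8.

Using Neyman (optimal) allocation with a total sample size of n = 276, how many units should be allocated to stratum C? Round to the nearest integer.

125

Neyman allocation: n_h = n · N_h S_h / Σ N_i S_i, with n = 276.
  stratum A: N_h·S_h = 800·0.7 = 560.00
  stratum B: N_h·S_h = 4300·2.2 = 9460.00
  stratum C: N_h·S_h = 5800·2.1 = 12180.00
  stratum D: N_h·S_h = 2600·1.8 = 4680.00
Σ N_h S_h = 26880.00
n for stratum C = 276·12180.00/26880.00 = 125.062 → 125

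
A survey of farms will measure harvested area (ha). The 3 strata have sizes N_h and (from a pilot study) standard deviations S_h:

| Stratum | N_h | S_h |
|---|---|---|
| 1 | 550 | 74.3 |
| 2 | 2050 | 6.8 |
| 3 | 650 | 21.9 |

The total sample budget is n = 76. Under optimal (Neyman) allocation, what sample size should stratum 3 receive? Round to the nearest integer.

16

Neyman allocation: n_h = n · N_h S_h / Σ N_i S_i, with n = 76.
  stratum 1: N_h·S_h = 550·74.3 = 40865.00
  stratum 2: N_h·S_h = 2050·6.8 = 13940.00
  stratum 3: N_h·S_h = 650·21.9 = 14235.00
Σ N_h S_h = 69040.00
n for stratum 3 = 76·14235.00/69040.00 = 15.670 → 16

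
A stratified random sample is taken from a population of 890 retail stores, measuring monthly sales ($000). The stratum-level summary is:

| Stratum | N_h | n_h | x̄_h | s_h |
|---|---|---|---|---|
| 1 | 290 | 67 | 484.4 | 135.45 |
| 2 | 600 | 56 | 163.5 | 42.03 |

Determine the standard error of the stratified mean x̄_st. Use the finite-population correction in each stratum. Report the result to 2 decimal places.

V̂(x̄_st) = Σ W_h² (1 − n_h/N_h) s_h²/n_h, with W_h = N_h/N and N = 890:
  stratum 1: (290/890)²·(1 − 67/290)·135.45²/67 = 22.3566
  stratum 2: (600/890)²·(1 − 56/600)·42.03²/56 = 12.9987
V̂(x̄_st) = 35.3553
SE(x̄_st) = √35.3553 = 5.94604

SE(x̄_st) ≈ 5.95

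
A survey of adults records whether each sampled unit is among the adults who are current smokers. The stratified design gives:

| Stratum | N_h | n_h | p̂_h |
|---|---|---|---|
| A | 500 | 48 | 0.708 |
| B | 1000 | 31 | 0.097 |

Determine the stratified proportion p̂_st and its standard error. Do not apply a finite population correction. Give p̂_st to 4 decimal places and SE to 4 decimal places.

p̂_st ≈ 0.3007, SE ≈ 0.0423

N = 1500; stratum weights W_h = N_h/N.
p̂_st = Σ W_h p̂_h = (500·0.708 + 1000·0.097)/1500 = 0.30067
V̂(p̂_st) = Σ W_h² p̂_h(1−p̂_h)/(n_h−1):
  stratum A: (500/1500)²·0.708·0.292/47 = 0.000488738
  stratum B: (1000/1500)²·0.097·0.903/30 = 0.00129764
V̂(p̂_st) = 0.00178638; SE = √V̂ = 0.0422656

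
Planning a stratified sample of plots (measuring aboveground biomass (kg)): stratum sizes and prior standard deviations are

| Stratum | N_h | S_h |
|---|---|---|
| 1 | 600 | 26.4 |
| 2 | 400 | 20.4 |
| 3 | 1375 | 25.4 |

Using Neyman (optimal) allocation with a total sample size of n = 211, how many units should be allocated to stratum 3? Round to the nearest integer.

125

Neyman allocation: n_h = n · N_h S_h / Σ N_i S_i, with n = 211.
  stratum 1: N_h·S_h = 600·26.4 = 15840.00
  stratum 2: N_h·S_h = 400·20.4 = 8160.00
  stratum 3: N_h·S_h = 1375·25.4 = 34925.00
Σ N_h S_h = 58925.00
n for stratum 3 = 211·34925.00/58925.00 = 125.060 → 125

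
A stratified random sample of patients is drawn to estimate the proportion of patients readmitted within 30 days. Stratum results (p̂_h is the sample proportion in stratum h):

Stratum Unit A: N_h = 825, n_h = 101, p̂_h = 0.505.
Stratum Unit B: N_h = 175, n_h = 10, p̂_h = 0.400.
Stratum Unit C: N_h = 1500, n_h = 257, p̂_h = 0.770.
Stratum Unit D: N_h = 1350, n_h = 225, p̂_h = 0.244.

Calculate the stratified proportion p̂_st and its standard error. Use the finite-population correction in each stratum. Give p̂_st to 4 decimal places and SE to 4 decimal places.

p̂_st ≈ 0.5120, SE ≈ 0.0180

N = 3850; stratum weights W_h = N_h/N.
p̂_st = Σ W_h p̂_h = (825·0.505 + 175·0.400 + 1500·0.770 + 1350·0.244)/3850 = 0.51195
V̂(p̂_st) = Σ W_h² (1 − n_h/N_h) p̂_h(1−p̂_h)/(n_h−1):
  stratum Unit A: (825/3850)²·(1 − 101/825)·0.505·0.495/100 = 0.000100732
  stratum Unit B: (175/3850)²·(1 − 10/175)·0.400·0.600/9 = 5.19481e-05
  stratum Unit C: (1500/3850)²·(1 − 257/1500)·0.770·0.230/256 = 8.70201e-05
  stratum Unit D: (1350/3850)²·(1 − 225/1350)·0.244·0.756/224 = 8.43778e-05
V̂(p̂_st) = 0.000324078; SE = √V̂ = 0.0180022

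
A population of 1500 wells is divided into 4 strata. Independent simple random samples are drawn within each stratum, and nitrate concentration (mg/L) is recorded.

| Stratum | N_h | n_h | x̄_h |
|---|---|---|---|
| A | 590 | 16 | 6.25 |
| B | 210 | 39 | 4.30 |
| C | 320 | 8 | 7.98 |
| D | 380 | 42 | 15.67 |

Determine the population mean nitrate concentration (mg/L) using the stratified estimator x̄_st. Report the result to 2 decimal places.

N = Σ N_h = 1500. Stratum weights W_h = N_h/N.
x̄_st = (590·6.25 + 210·4.30 + 320·7.98 + 380·15.67) / 1500 = 8.7325

x̄_st ≈ 8.73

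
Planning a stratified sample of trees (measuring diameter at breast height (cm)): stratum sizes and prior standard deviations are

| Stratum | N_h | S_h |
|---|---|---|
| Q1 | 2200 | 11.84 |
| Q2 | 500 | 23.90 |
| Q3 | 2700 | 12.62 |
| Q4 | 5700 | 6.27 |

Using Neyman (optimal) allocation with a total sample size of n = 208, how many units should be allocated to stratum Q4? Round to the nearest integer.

Neyman allocation: n_h = n · N_h S_h / Σ N_i S_i, with n = 208.
  stratum Q1: N_h·S_h = 2200·11.84 = 26048.00
  stratum Q2: N_h·S_h = 500·23.90 = 11950.00
  stratum Q3: N_h·S_h = 2700·12.62 = 34074.00
  stratum Q4: N_h·S_h = 5700·6.27 = 35739.00
Σ N_h S_h = 107811.00
n for stratum Q4 = 208·35739.00/107811.00 = 68.951 → 69

69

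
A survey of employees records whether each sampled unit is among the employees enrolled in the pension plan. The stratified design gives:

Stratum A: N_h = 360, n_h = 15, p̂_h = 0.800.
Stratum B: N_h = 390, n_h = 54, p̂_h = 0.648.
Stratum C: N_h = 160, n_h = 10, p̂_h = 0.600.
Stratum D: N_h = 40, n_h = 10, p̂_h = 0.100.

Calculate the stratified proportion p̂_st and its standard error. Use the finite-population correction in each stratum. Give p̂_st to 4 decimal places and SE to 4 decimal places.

N = 950; stratum weights W_h = N_h/N.
p̂_st = Σ W_h p̂_h = (360·0.800 + 390·0.648 + 160·0.600 + 40·0.100)/950 = 0.67444
V̂(p̂_st) = Σ W_h² (1 − n_h/N_h) p̂_h(1−p̂_h)/(n_h−1):
  stratum A: (360/950)²·(1 − 15/360)·0.800·0.200/14 = 0.00157277
  stratum B: (390/950)²·(1 − 54/390)·0.648·0.352/53 = 0.000624883
  stratum C: (160/950)²·(1 − 10/160)·0.600·0.400/9 = 0.000709141
  stratum D: (40/950)²·(1 − 10/40)·0.100·0.900/9 = 1.32964e-05
V̂(p̂_st) = 0.00292009; SE = √V̂ = 0.0540379

p̂_st ≈ 0.6744, SE ≈ 0.0540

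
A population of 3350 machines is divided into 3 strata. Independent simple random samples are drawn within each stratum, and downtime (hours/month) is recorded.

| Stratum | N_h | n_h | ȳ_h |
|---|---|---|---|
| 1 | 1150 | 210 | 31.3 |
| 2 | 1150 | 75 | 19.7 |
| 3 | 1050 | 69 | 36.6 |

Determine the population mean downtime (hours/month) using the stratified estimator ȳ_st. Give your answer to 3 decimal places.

N = Σ N_h = 3350. Stratum weights W_h = N_h/N.
ȳ_st = (1150·31.3 + 1150·19.7 + 1050·36.6) / 3350 = 28.97910

ȳ_st ≈ 28.979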